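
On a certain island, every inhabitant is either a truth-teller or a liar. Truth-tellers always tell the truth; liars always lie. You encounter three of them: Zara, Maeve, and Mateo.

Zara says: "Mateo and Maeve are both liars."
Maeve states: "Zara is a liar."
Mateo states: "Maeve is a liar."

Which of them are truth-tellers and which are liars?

Consider Zara. Suppose Zara is a truth-teller.
Then no assignment of the remaining roles makes every statement match its speaker's type — contradiction.
So Zara is a liar.
With that fixed, Maeve's statement is true, so Maeve is a truth-teller.
With that fixed, Mateo's statement is false, so Mateo is a liar.

Zara: liar, Maeve: truth-teller, Mateo: liar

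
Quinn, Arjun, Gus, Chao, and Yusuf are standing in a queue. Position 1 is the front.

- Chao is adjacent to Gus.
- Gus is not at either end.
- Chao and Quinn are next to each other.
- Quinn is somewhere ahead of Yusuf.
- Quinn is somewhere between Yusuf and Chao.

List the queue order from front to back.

From clues 1–2: Gus is in {2,3,4}.
From clues 1–4: Chao is in {2,3}.
From clues 1–5: Arjun → position 1, Gus → position 2, Chao → position 3, Quinn → position 4, Yusuf → position 5.

Arjun, Gus, Chao, Quinn, Yusuf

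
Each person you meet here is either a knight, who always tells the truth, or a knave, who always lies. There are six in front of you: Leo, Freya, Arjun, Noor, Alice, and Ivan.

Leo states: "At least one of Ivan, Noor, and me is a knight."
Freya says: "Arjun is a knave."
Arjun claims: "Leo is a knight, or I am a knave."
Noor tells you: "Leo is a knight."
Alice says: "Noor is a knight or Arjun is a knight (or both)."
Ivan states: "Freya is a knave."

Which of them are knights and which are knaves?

Leo: knight, Freya: knave, Arjun: knight, Noor: knight, Alice: knight, Ivan: knight

Consider Leo. Suppose Leo is a knave.
Then whichever role Arjun has, Arjun's statement has the wrong truth value — contradiction.
So Leo is a knight.
With that fixed, Arjun's statement is true, so Arjun is a knight.
With that fixed, Noor's statement is true, so Noor is a knight.
With that fixed, Alice's statement is true, so Alice is a knight.
With that fixed, Freya's statement is false, so Freya is a knave.
With that fixed, Ivan's statement is true, so Ivan is a knight.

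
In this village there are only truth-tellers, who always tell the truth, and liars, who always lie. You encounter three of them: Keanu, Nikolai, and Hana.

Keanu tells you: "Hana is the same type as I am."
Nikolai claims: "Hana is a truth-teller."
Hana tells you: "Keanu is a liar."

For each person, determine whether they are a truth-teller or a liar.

Consider Keanu. Suppose Keanu is a truth-teller.
Then no assignment of the remaining roles makes every statement match its speaker's type — contradiction.
So Keanu is a liar.
With that fixed, Hana's statement is true, so Hana is a truth-teller.
With that fixed, Nikolai's statement is true, so Nikolai is a truth-teller.

Keanu: liar, Nikolai: truth-teller, Hana: truth-teller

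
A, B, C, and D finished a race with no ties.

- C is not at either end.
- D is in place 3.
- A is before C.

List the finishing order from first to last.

A, C, D, B

From clue 1: C is in {2,3}.
From clues 1–2: C → place 2, D → place 3.
From clues 1–3: A → place 1, B → place 4.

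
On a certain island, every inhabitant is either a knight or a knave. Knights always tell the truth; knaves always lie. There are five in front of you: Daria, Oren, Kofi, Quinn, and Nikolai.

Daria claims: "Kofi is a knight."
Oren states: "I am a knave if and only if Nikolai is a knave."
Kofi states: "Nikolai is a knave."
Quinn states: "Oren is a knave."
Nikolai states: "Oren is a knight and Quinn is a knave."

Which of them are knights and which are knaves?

Consider Daria. Suppose Daria is a knight.
Then no assignment of the remaining roles makes every statement match its speaker's type — contradiction.
So Daria is a knave.
Consider Oren. Suppose Oren is a knave.
Then no assignment of the remaining roles makes every statement match its speaker's type — contradiction.
So Oren is a knight.
With that fixed, Quinn's statement is false, so Quinn is a knave.
With that fixed, Nikolai's statement is true, so Nikolai is a knight.
With that fixed, Kofi's statement is false, so Kofi is a knave.

Daria: knave, Oren: knight, Kofi: knave, Quinn: knave, Nikolai: knight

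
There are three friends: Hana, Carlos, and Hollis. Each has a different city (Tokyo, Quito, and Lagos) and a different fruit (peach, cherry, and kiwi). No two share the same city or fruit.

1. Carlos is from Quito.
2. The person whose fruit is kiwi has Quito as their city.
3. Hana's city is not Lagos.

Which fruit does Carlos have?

kiwi

With clues 1–2, cherry and peach are impossible for Carlos's fruit.
That leaves kiwi.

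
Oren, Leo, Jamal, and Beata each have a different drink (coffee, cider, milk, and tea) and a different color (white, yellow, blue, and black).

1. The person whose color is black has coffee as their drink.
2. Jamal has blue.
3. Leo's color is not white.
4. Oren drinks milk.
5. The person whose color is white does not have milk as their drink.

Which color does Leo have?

With clues 1–2, blue is impossible for Leo's color.
With clues 1–3, white is impossible for Leo's color.
With clues 1–5, yellow is impossible for Leo's color.
That leaves black.

black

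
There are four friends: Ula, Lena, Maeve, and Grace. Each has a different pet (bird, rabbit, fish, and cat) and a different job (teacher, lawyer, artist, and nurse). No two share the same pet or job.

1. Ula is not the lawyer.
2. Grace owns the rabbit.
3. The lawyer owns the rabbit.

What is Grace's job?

lawyer

With clues 1–3, artist, nurse, and teacher are impossible for Grace's job.
That leaves lawyer.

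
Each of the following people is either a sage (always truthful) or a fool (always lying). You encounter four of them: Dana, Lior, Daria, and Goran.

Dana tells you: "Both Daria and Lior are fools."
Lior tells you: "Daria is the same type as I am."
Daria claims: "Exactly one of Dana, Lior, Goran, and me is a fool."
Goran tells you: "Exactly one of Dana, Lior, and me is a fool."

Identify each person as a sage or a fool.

Dana: fool, Lior: sage, Daria: sage, Goran: sage

Consider Dana. Suppose Dana is a sage.
Then no assignment of the remaining roles makes every statement match its speaker's type — contradiction.
So Dana is a fool.
Consider Lior. Suppose Lior is a fool.
Then no assignment of the remaining roles makes every statement match its speaker's type — contradiction.
So Lior is a sage.
Consider Daria. Suppose Daria is a fool.
Then Lior's statement comes out false, contradicting Lior being a sage.
So Daria is a sage.
Consider Goran. Suppose Goran is a fool.
Then Daria's statement comes out false, contradicting Daria being a sage.
So Goran is a sage.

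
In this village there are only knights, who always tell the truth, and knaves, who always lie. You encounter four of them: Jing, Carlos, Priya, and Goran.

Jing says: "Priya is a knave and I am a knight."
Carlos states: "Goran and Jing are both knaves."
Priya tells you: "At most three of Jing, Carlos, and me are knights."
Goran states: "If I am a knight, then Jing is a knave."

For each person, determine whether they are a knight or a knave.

Jing: knave, Carlos: knave, Priya: knight, Goran: knight

Regardless of anyone's role, Priya's statement is true, so Priya is a knight.
With that fixed, Jing's statement is false, so Jing is a knave.
With that fixed, Goran's statement is true, so Goran is a knight.
With that fixed, Carlos's statement is false, so Carlos is a knave.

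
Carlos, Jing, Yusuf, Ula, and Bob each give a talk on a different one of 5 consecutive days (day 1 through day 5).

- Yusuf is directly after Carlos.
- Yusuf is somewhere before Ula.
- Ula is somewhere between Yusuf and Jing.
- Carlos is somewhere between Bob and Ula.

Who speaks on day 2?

With clues 1–2, Ula is ruled out for day 2.
With clues 1–3, Bob and Jing are ruled out for day 2.
With clues 1–4, Yusuf is ruled out for day 2.
So day 2 is Carlos.

Carlos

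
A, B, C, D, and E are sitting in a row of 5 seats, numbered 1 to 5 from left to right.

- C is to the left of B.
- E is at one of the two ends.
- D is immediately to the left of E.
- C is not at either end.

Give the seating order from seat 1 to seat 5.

A, C, B, D, E

From clue 1: B is in {2,3,4,5}.
From clues 1–2: E is in {1,5}.
From clues 1–3: D → seat 4, E → seat 5.
From clues 1–4: A → seat 1, C → seat 2, B → seat 3.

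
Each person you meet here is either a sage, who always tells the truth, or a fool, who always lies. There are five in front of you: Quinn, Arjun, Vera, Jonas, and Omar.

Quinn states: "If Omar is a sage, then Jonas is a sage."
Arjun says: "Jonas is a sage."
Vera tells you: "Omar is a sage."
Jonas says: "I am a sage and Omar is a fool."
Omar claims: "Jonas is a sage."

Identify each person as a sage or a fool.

Consider Quinn. Suppose Quinn is a fool.
Then no assignment of the remaining roles makes every statement match its speaker's type — contradiction.
So Quinn is a sage.
Consider Arjun. Suppose Arjun is a sage.
Then no assignment of the remaining roles makes every statement match its speaker's type — contradiction.
So Arjun is a fool.
Consider Vera. Suppose Vera is a sage.
Then no assignment of the remaining roles makes every statement match its speaker's type — contradiction.
So Vera is a fool.
Consider Jonas. Suppose Jonas is a sage.
Then Arjun's statement comes out true, contradicting Arjun being a fool.
So Jonas is a fool.
With that fixed, Omar's statement is false, so Omar is a fool.

Quinn: sage, Arjun: fool, Vera: fool, Jonas: fool, Omar: fool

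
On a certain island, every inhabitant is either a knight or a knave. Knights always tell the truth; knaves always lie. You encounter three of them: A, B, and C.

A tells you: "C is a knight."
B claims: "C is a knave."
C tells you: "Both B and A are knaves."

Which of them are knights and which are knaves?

A: knave, B: knight, C: knave

Consider A. Suppose A is a knight.
Then no assignment of the remaining roles makes every statement match its speaker's type — contradiction.
So A is a knave.
Consider B. Suppose B is a knave.
Then no assignment of the remaining roles makes every statement match its speaker's type — contradiction.
So B is a knight.
With that fixed, C's statement is false, so C is a knave.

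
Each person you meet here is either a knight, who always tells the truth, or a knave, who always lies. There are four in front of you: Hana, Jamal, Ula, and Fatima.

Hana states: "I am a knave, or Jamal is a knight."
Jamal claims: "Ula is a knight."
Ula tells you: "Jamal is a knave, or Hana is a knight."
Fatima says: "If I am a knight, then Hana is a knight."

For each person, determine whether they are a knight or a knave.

Hana: knight, Jamal: knight, Ula: knight, Fatima: knight

Consider Hana. Suppose Hana is a knave.
Then Hana's own statement would have to be false, but it can't be — contradiction.
So Hana is a knight.
With that fixed, Ula's statement is true, so Ula is a knight.
With that fixed, Fatima's statement is true, so Fatima is a knight.
With that fixed, Jamal's statement is true, so Jamal is a knight.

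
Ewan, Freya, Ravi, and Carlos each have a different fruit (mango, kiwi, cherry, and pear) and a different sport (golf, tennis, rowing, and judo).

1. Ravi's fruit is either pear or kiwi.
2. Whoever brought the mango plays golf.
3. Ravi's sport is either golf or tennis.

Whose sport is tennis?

Ravi

With clues 1–3, Carlos, Ewan, and Freya are impossible for the one with sport tennis.
That leaves Ravi.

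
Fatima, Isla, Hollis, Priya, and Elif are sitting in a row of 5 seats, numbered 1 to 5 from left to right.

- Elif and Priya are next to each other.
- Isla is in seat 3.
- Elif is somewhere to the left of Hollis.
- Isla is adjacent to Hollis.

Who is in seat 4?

Hollis

With clues 1–2, Isla is ruled out for seat 4.
With clues 1–3, Elif and Priya are ruled out for seat 4.
With clues 1–4, Fatima is ruled out for seat 4.
So seat 4 is Hollis.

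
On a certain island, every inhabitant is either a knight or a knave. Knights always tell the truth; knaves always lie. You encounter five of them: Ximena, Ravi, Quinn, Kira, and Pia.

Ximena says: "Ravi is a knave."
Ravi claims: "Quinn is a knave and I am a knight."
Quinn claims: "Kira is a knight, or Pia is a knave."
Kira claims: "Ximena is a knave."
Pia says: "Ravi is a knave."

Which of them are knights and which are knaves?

Ximena: knight, Ravi: knave, Quinn: knave, Kira: knave, Pia: knight

Consider Ximena. Suppose Ximena is a knave.
Then no assignment of the remaining roles makes every statement match its speaker's type — contradiction.
So Ximena is a knight.
With that fixed, Kira's statement is false, so Kira is a knave.
Consider Ravi. Suppose Ravi is a knight.
Then Ximena's statement comes out false, contradicting Ximena being a knight.
So Ravi is a knave.
With that fixed, Pia's statement is true, so Pia is a knight.
With that fixed, Quinn's statement is false, so Quinn is a knave.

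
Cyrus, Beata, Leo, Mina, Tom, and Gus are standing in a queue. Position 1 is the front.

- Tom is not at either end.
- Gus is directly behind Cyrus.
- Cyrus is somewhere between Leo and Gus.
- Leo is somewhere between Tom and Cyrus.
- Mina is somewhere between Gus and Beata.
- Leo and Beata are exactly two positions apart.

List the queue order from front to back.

From clue 1: Tom is in {2,3,4,5}.
From clues 1–3: Cyrus is in {2,3,4,5}.
From clues 1–4: Cyrus is in {4,5}.
From clues 1–5: Beata → position 1, Cyrus → position 5, Gus → position 6.
From clues 1–6: Tom → position 2, Leo → position 3, Mina → position 4.

Beata, Tom, Leo, Mina, Cyrus, Gus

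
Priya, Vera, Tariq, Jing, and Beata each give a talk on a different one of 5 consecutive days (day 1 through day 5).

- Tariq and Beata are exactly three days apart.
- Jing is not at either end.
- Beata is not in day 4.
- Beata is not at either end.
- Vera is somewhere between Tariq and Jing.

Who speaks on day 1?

With clues 1–2, Jing is ruled out for day 1.
With clues 1–3, Tariq is ruled out for day 1.
With clues 1–4, Beata is ruled out for day 1.
With clues 1–5, Vera is ruled out for day 1.
So day 1 is Priya.

Priya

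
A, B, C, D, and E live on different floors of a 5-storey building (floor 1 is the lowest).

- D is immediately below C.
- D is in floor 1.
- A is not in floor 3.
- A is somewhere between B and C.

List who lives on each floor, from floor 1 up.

D, C, E, A, B

From clue 1: C is in {2,3,4,5}.
From clues 1–2: D → floor 1, C → floor 2.
From clues 1–3: A is in {4,5}.
From clues 1–4: E → floor 3, A → floor 4, B → floor 5.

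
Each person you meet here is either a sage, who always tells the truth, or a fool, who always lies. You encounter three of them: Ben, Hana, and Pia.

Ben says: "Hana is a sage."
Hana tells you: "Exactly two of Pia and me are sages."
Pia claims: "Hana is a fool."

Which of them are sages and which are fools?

Ben: fool, Hana: fool, Pia: sage

Consider Ben. Suppose Ben is a sage.
Then no assignment of the remaining roles makes every statement match its speaker's type — contradiction.
So Ben is a fool.
Consider Hana. Suppose Hana is a sage.
Then Ben's statement comes out true, contradicting Ben being a fool.
So Hana is a fool.
With that fixed, Pia's statement is true, so Pia is a sage.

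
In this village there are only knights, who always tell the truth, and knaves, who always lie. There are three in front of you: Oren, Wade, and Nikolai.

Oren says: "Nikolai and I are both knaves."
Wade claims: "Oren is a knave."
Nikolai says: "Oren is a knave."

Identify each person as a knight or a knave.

Oren: knave, Wade: knight, Nikolai: knight

Consider Oren. Suppose Oren is a knight.
Then Oren's own statement would have to be true, but it can't be — contradiction.
So Oren is a knave.
With that fixed, Wade's statement is true, so Wade is a knight.
With that fixed, Nikolai's statement is true, so Nikolai is a knight.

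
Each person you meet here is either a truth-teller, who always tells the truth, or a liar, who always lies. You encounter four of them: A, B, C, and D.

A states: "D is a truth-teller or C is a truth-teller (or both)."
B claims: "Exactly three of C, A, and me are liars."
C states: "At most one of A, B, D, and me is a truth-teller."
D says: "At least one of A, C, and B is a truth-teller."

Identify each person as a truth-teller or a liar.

Consider A. Suppose A is a liar.
Then no assignment of the remaining roles makes every statement match its speaker's type — contradiction.
So A is a truth-teller.
With that fixed, B's statement is false, so B is a liar.
With that fixed, D's statement is true, so D is a truth-teller.
With that fixed, C's statement is false, so C is a liar.

A: truth-teller, B: liar, C: liar, D: truth-teller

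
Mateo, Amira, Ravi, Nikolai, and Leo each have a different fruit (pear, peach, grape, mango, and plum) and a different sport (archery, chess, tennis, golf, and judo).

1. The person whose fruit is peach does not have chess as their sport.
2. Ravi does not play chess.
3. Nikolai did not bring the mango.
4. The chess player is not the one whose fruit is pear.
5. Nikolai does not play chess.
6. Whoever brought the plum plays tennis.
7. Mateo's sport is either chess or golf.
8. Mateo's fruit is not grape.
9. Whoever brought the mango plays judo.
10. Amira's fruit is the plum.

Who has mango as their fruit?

Ravi

With clues 1–3, Nikolai is impossible for the one with fruit mango.
With clues 1–9, Mateo is impossible for the one with fruit mango.
With clues 1–10, Amira and Leo are impossible for the one with fruit mango.
That leaves Ravi.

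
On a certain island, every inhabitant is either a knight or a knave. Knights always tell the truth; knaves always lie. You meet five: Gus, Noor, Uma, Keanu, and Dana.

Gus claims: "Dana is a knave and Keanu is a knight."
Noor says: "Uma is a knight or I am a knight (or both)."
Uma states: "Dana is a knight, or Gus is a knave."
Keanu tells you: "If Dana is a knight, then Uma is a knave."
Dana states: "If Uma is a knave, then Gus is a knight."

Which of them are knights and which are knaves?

Consider Gus. Suppose Gus is a knight.
Then no assignment of the remaining roles makes every statement match its speaker's type — contradiction.
So Gus is a knave.
With that fixed, Uma's statement is true, so Uma is a knight.
With that fixed, Dana's statement is true, so Dana is a knight.
With that fixed, Noor's statement is true, so Noor is a knight.
With that fixed, Keanu's statement is false, so Keanu is a knave.

Gus: knave, Noor: knight, Uma: knight, Keanu: knave, Dana: knight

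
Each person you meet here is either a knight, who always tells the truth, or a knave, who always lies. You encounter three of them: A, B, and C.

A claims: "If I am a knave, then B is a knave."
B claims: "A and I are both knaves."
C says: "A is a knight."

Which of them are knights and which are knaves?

Consider A. Suppose A is a knave.
Then whichever role B has, B's statement has the wrong truth value — contradiction.
So A is a knight.
With that fixed, B's statement is false, so B is a knave.
With that fixed, C's statement is true, so C is a knight.

A: knight, B: knave, C: knight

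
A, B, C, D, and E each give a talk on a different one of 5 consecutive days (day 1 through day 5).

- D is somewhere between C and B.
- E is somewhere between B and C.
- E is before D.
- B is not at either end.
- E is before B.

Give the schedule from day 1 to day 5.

C, E, D, B, A

From clue 1: D is in {2,3,4}.
From clues 1–3: D is in {3,4}.
From clues 1–4: A is in {1,5}.
From clues 1–5: C → day 1, E → day 2, D → day 3, B → day 4, A → day 5.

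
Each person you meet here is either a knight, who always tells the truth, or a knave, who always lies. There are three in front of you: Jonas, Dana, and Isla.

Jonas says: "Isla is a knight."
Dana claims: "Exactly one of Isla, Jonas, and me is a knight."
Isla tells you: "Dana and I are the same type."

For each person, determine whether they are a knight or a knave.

Jonas: knave, Dana: knight, Isla: knave

Consider Jonas. Suppose Jonas is a knight.
Then no assignment of the remaining roles makes every statement match its speaker's type — contradiction.
So Jonas is a knave.
Consider Dana. Suppose Dana is a knave.
Then whichever role Isla has, Isla's statement has the wrong truth value — contradiction.
So Dana is a knight.
Consider Isla. Suppose Isla is a knight.
Then Jonas's statement comes out true, contradicting Jonas being a knave.
So Isla is a knave.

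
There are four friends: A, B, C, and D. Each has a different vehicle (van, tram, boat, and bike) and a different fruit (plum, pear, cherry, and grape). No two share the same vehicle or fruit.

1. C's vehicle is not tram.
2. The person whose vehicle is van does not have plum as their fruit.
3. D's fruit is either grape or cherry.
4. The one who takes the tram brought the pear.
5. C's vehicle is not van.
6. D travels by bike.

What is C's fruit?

With clues 1–4, pear is impossible for C's fruit.
With clues 1–6, cherry and grape are impossible for C's fruit.
That leaves plum.

plum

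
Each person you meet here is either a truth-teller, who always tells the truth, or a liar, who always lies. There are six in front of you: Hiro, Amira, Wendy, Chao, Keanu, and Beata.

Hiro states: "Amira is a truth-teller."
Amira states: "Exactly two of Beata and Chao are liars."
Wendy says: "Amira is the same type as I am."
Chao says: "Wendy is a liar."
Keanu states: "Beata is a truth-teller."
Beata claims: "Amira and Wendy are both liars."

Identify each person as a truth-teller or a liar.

Consider Hiro. Suppose Hiro is a liar.
Then no assignment of the remaining roles makes every statement match its speaker's type — contradiction.
So Hiro is a truth-teller.
Consider Amira. Suppose Amira is a liar.
Then Hiro's statement comes out false, contradicting Hiro being a truth-teller.
So Amira is a truth-teller.
With that fixed, Beata's statement is false, so Beata is a liar.
With that fixed, Keanu's statement is false, so Keanu is a liar.
Consider Wendy. Suppose Wendy is a liar.
Then no assignment of the remaining roles makes every statement match its speaker's type — contradiction.
So Wendy is a truth-teller.
With that fixed, Chao's statement is false, so Chao is a liar.

Hiro: truth-teller, Amira: truth-teller, Wendy: truth-teller, Chao: liar, Keanu: liar, Beata: liar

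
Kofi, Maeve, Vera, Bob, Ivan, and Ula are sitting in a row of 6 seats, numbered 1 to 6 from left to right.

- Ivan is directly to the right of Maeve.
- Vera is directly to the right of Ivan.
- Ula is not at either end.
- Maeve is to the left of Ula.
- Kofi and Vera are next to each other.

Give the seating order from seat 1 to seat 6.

From clue 1: Maeve is in {1,2,3,4,5}.
From clues 1–2: Maeve is in {1,2,3,4}.
From clues 1–4: Maeve is in {1,2}.
From clues 1–5: Maeve → seat 1, Ivan → seat 2, Vera → seat 3, Kofi → seat 4, Ula → seat 5, Bob → seat 6.

Maeve, Ivan, Vera, Kofi, Ula, Bob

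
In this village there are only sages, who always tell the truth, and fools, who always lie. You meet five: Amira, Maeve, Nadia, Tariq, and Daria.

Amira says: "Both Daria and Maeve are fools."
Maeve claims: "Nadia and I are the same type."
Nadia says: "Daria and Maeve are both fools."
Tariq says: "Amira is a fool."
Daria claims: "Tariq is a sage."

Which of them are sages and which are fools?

Consider Amira. Suppose Amira is a fool.
Then no assignment of the remaining roles makes every statement match its speaker's type — contradiction.
So Amira is a sage.
With that fixed, Tariq's statement is false, so Tariq is a fool.
With that fixed, Daria's statement is false, so Daria is a fool.
Consider Maeve. Suppose Maeve is a sage.
Then Amira's statement comes out false, contradicting Amira being a sage.
So Maeve is a fool.
With that fixed, Nadia's statement is true, so Nadia is a sage.

Amira: sage, Maeve: fool, Nadia: sage, Tariq: fool, Daria: fool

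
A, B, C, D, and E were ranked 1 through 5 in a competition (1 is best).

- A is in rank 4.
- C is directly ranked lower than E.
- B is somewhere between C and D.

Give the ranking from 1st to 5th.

E, C, B, A, D

From clue 1: A → rank 4.
From clues 1–2: C is in {2,3}.
From clues 1–3: E → rank 1, C → rank 2, B → rank 3, D → rank 5.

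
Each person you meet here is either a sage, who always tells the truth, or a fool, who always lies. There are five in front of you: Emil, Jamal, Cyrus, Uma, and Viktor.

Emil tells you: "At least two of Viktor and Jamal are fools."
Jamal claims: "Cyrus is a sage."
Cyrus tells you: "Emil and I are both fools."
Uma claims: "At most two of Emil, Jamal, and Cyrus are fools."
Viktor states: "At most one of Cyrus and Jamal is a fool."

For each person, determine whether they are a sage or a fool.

Emil: sage, Jamal: fool, Cyrus: fool, Uma: sage, Viktor: fool

Consider Emil. Suppose Emil is a fool.
Then whichever role Cyrus has, Cyrus's statement has the wrong truth value — contradiction.
So Emil is a sage.
With that fixed, Cyrus's statement is false, so Cyrus is a fool.
With that fixed, Uma's statement is true, so Uma is a sage.
With that fixed, Jamal's statement is false, so Jamal is a fool.
With that fixed, Viktor's statement is false, so Viktor is a fool.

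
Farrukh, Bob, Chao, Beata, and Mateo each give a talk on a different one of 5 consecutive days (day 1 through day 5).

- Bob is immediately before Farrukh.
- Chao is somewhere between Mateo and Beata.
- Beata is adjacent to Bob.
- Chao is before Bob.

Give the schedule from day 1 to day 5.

From clue 1: Farrukh is in {2,3,4,5}.
From clues 1–2: Chao is in {2,4}.
From clues 1–3: Farrukh is in {3,5}.
From clues 1–4: Mateo → day 1, Chao → day 2, Beata → day 3, Bob → day 4, Farrukh → day 5.

Mateo, Chao, Beata, Bob, Farrukh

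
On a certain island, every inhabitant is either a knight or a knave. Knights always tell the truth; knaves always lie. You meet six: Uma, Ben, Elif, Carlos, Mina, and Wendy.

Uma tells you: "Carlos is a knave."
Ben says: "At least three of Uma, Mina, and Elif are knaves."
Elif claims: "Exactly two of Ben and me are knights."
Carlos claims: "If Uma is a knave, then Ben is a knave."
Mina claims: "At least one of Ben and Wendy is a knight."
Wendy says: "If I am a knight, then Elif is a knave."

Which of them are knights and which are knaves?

Uma: knave, Ben: knave, Elif: knave, Carlos: knight, Mina: knight, Wendy: knight

Consider Uma. Suppose Uma is a knight.
Then no assignment of the remaining roles makes every statement match its speaker's type — contradiction.
So Uma is a knave.
Consider Ben. Suppose Ben is a knight.
Then no assignment of the remaining roles makes every statement match its speaker's type — contradiction.
So Ben is a knave.
With that fixed, Elif's statement is false, so Elif is a knave.
With that fixed, Carlos's statement is true, so Carlos is a knight.
With that fixed, Wendy's statement is true, so Wendy is a knight.
With that fixed, Mina's statement is true, so Mina is a knight.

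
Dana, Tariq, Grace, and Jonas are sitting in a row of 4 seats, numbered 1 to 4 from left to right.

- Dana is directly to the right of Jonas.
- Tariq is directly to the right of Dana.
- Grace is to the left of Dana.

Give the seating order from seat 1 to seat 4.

Grace, Jonas, Dana, Tariq

From clue 1: Dana is in {2,3,4}.
From clues 1–2: Dana is in {2,3}.
From clues 1–3: Grace → seat 1, Jonas → seat 2, Dana → seat 3, Tariq → seat 4.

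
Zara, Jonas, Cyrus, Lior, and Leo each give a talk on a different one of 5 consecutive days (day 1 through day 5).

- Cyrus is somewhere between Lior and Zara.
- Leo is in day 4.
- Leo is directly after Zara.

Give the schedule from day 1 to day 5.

Lior, Cyrus, Zara, Leo, Jonas

From clue 1: Cyrus is in {2,3,4}.
From clues 1–2: Leo → day 4.
From clues 1–3: Lior → day 1, Cyrus → day 2, Zara → day 3, Jonas → day 5.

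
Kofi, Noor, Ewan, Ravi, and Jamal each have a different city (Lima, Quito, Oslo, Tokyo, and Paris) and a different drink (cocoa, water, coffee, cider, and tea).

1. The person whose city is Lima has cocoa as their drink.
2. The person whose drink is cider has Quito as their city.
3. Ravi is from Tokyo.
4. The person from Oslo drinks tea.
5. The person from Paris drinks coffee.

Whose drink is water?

Ravi

With clues 1–5, Ewan, Jamal, Kofi, and Noor are impossible for the one with drink water.
That leaves Ravi.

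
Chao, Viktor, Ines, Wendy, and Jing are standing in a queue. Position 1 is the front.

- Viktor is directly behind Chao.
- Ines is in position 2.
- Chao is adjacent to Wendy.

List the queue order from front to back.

From clue 1: Chao is in {1,2,3,4}.
From clues 1–2: Ines → position 2.
From clues 1–3: Jing → position 1, Wendy → position 3, Chao → position 4, Viktor → position 5.

Jing, Ines, Wendy, Chao, Viktor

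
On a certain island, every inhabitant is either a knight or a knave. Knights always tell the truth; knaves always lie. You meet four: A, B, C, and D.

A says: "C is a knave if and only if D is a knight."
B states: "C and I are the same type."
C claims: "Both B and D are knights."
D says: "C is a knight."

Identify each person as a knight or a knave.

A: knave, B: knight, C: knight, D: knight

Consider A. Suppose A is a knight.
Then no assignment of the remaining roles makes every statement match its speaker's type — contradiction.
So A is a knave.
Consider B. Suppose B is a knave.
Then no assignment of the remaining roles makes every statement match its speaker's type — contradiction.
So B is a knight.
Consider C. Suppose C is a knave.
Then B's statement comes out false, contradicting B being a knight.
So C is a knight.
With that fixed, D's statement is true, so D is a knight.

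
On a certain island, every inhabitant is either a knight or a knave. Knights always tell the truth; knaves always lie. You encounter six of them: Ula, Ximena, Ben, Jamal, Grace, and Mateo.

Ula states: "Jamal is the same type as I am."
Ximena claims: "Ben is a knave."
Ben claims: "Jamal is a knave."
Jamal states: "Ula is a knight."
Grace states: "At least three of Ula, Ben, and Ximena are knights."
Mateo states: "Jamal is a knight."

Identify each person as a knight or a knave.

Ula: knight, Ximena: knight, Ben: knave, Jamal: knight, Grace: knave, Mateo: knight

Consider Ula. Suppose Ula is a knave.
Then no assignment of the remaining roles makes every statement match its speaker's type — contradiction.
So Ula is a knight.
With that fixed, Jamal's statement is true, so Jamal is a knight.
With that fixed, Mateo's statement is true, so Mateo is a knight.
With that fixed, Ben's statement is false, so Ben is a knave.
With that fixed, Grace's statement is false, so Grace is a knave.
With that fixed, Ximena's statement is true, so Ximena is a knight.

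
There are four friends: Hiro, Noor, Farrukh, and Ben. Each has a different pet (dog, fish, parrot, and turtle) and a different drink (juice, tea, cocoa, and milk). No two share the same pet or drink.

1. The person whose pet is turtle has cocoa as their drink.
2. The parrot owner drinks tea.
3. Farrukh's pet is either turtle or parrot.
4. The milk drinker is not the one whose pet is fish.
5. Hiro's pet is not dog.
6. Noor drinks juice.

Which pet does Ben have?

dog

With clues 1–6, fish, parrot, and turtle are impossible for Ben's pet.
That leaves dog.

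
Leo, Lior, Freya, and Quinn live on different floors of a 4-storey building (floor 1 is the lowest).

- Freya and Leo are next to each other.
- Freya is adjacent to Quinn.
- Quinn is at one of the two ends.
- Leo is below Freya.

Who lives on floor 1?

With clues 1–2, Freya is ruled out for floor 1.
With clues 1–3, Leo is ruled out for floor 1.
With clues 1–4, Quinn is ruled out for floor 1.
So floor 1 is Lior.

Lior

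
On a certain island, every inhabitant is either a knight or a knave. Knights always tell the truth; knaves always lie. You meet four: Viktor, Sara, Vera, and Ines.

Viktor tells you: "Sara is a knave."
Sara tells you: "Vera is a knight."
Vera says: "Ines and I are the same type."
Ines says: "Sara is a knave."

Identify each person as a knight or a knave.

Viktor: knight, Sara: knave, Vera: knave, Ines: knight

Consider Viktor. Suppose Viktor is a knave.
Then no assignment of the remaining roles makes every statement match its speaker's type — contradiction.
So Viktor is a knight.
Consider Sara. Suppose Sara is a knight.
Then Viktor's statement comes out false, contradicting Viktor being a knight.
So Sara is a knave.
With that fixed, Ines's statement is true, so Ines is a knight.
Consider Vera. Suppose Vera is a knight.
Then Sara's statement comes out true, contradicting Sara being a knave.
So Vera is a knave.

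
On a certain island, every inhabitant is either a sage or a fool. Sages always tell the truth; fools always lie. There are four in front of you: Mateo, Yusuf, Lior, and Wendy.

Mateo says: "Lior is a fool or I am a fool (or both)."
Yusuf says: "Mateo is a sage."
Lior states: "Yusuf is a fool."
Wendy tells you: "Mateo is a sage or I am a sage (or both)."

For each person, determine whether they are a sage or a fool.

Consider Mateo. Suppose Mateo is a fool.
Then Mateo's own statement would have to be false, but it can't be — contradiction.
So Mateo is a sage.
With that fixed, Yusuf's statement is true, so Yusuf is a sage.
With that fixed, Lior's statement is false, so Lior is a fool.
With that fixed, Wendy's statement is true, so Wendy is a sage.

Mateo: sage, Yusuf: sage, Lior: fool, Wendy: sage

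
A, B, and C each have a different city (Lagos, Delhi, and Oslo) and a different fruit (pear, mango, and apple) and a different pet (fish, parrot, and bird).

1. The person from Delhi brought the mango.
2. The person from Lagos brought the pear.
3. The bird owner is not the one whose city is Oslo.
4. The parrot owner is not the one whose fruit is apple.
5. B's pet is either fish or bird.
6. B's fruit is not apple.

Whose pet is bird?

With clues 1–6, A and C are impossible for the one with pet bird.
That leaves B.

B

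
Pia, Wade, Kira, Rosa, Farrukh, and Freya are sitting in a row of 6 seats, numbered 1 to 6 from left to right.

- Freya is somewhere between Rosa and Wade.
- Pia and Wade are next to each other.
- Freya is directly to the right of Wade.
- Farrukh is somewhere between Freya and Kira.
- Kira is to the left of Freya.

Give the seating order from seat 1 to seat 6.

From clue 1: Freya is in {2,3,4,5}.
From clues 1–3: Pia is in {1,2,3}.
From clues 1–4: Pia is in {1,3}.
From clues 1–5: Kira → seat 1, Farrukh → seat 2, Pia → seat 3, Wade → seat 4, Freya → seat 5, Rosa → seat 6.

Kira, Farrukh, Pia, Wade, Freya, Rosa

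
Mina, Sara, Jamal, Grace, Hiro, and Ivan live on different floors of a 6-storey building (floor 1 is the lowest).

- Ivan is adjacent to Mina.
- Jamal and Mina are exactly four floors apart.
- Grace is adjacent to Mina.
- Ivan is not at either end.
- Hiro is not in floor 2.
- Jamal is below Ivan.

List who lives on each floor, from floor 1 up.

From clues 1–2: Mina is in {1,2,5,6}.
From clues 1–3: Mina is in {2,5}.
From clues 1–6: Jamal → floor 1, Sara → floor 2, Hiro → floor 3, Ivan → floor 4, Mina → floor 5, Grace → floor 6.

Jamal, Sara, Hiro, Ivan, Mina, Grace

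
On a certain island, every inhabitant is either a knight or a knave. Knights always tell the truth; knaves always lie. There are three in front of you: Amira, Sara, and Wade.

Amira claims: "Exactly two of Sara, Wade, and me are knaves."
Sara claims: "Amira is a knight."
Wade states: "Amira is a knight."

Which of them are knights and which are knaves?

Consider Amira. Suppose Amira is a knight.
Then no assignment of the remaining roles makes every statement match its speaker's type — contradiction.
So Amira is a knave.
With that fixed, Sara's statement is false, so Sara is a knave.
With that fixed, Wade's statement is false, so Wade is a knave.

Amira: knave, Sara: knave, Wade: knave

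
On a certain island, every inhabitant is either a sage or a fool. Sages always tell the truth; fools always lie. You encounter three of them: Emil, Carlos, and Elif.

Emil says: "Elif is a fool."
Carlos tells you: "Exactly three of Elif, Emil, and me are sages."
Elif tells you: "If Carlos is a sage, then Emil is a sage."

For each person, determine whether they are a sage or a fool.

Emil: fool, Carlos: fool, Elif: sage

Consider Emil. Suppose Emil is a sage.
Then no assignment of the remaining roles makes every statement match its speaker's type — contradiction.
So Emil is a fool.
With that fixed, Carlos's statement is false, so Carlos is a fool.
With that fixed, Elif's statement is true, so Elif is a sage.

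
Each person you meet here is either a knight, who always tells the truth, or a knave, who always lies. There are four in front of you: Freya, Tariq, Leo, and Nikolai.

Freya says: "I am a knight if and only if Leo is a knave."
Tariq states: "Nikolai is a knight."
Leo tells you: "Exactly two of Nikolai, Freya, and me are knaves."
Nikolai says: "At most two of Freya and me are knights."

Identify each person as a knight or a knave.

Freya: knight, Tariq: knight, Leo: knave, Nikolai: knight

Regardless of anyone's role, Nikolai's statement is true, so Nikolai is a knight.
With that fixed, Tariq's statement is true, so Tariq is a knight.
Consider Freya. Suppose Freya is a knave.
Then whichever role Leo has, Leo's statement has the wrong truth value — contradiction.
So Freya is a knight.
With that fixed, Leo's statement is false, so Leo is a knave.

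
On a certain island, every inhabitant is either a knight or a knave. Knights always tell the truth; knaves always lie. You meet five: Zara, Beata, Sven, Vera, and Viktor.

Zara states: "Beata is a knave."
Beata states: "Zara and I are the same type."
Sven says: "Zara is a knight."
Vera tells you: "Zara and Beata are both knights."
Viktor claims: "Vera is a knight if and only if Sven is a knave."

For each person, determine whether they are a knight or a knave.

Consider Zara. Suppose Zara is a knave.
Then whichever role Beata has, Beata's statement has the wrong truth value — contradiction.
So Zara is a knight.
With that fixed, Sven's statement is true, so Sven is a knight.
Consider Beata. Suppose Beata is a knight.
Then Zara's statement comes out false, contradicting Zara being a knight.
So Beata is a knave.
With that fixed, Vera's statement is false, so Vera is a knave.
With that fixed, Viktor's statement is true, so Viktor is a knight.

Zara: knight, Beata: knave, Sven: knight, Vera: knave, Viktor: knight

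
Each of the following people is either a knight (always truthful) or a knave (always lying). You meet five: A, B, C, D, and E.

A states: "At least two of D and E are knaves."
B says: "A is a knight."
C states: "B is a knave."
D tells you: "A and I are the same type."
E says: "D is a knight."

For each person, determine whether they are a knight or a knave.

Consider A. Suppose A is a knave.
Then whichever role D has, D's statement has the wrong truth value — contradiction.
So A is a knight.
With that fixed, B's statement is true, so B is a knight.
With that fixed, C's statement is false, so C is a knave.
Consider D. Suppose D is a knight.
Then A's statement comes out false, contradicting A being a knight.
So D is a knave.
With that fixed, E's statement is false, so E is a knave.

A: knight, B: knight, C: knave, D: knave, E: knave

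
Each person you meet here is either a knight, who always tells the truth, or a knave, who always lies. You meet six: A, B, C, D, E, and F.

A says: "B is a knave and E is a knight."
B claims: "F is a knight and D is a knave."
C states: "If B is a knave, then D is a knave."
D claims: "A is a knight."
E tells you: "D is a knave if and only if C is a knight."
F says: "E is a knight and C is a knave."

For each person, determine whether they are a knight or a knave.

A: knight, B: knave, C: knave, D: knight, E: knight, F: knight

Consider A. Suppose A is a knave.
Then no assignment of the remaining roles makes every statement match its speaker's type — contradiction.
So A is a knight.
With that fixed, D's statement is true, so D is a knight.
With that fixed, B's statement is false, so B is a knave.
With that fixed, C's statement is false, so C is a knave.
With that fixed, E's statement is true, so E is a knight.
With that fixed, F's statement is true, so F is a knight.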